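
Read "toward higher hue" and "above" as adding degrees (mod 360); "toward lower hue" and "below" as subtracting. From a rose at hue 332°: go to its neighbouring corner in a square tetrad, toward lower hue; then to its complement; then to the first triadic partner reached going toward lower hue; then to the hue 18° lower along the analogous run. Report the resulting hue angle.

284°

square ↓ −90°: 332 − 90 = 242°
complement +180°: 242 + 180 = 422 → 422 − 360 = 62°
triadic ↓ −120°: 62 − 120 = -58 → -58 + 360 = 302°
analog 18° ↓ −18°: 302 − 18 = 284°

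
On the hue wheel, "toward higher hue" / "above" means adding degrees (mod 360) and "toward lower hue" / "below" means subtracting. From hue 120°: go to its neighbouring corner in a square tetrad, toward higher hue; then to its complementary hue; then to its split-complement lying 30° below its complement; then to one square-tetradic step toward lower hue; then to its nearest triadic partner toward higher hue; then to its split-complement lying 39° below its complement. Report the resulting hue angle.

+90° (square ↑): 120 + 90 = 210°
+180° (complement): 210 + 180 = 390 → 390 − 360 = 30°
+150° (split-comp 30° ↓): 30 + 150 = 180°
−90° (square ↓): 180 − 90 = 90°
+120° (triadic ↑): 90 + 120 = 210°
+141° (split-comp 39° ↓): 210 + 141 = 351°

351°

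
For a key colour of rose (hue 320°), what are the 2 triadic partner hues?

80° and 200°

A triad places three hues 120° apart.
320 + 120 = 440 → 440 − 360 = 80°
320 + 240 = 560 → 560 − 360 = 200°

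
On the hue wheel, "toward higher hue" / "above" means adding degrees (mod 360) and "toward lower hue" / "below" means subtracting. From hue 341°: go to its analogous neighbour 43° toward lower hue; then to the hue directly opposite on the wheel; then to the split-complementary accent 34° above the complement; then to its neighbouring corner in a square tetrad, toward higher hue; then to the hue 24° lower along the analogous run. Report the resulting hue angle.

38°

analog 43° ↓ −43°: 341 − 43 = 298°
complement +180°: 298 + 180 = 478 → 478 − 360 = 118°
split-comp 34° ↑ +214°: 118 + 214 = 332°
square ↑ +90°: 332 + 90 = 422 → 422 − 360 = 62°
analog 24° ↓ −24°: 62 − 24 = 38°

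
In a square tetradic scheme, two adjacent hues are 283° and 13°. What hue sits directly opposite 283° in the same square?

A square tetradic scheme places four hues 90° apart; opposite corners are 180° apart.
283 + 180 = 463 → 463 − 360 = 103°

103°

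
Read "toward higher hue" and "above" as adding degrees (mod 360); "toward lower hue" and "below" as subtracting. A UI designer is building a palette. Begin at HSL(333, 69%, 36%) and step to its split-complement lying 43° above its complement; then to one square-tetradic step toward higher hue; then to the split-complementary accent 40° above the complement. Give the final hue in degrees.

146°

split-comp 43° ↑ +223°: 333 + 223 = 556 → 556 − 360 = 196°
square ↑ +90°: 196 + 90 = 286°
split-comp 40° ↑ +220°: 286 + 220 = 506 → 506 − 360 = 146°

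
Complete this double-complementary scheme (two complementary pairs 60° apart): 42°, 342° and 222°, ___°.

A rectangular tetradic uses two complementary pairs 60° apart: offsets 0°, 60°, 180°, 240°.
Among {42°, 222°, 342°}, 222° and 42° are a 180° pair.
The remaining hue 342° needs its own complement: 342 + 180 = 522 → 522 − 360 = 162°

162°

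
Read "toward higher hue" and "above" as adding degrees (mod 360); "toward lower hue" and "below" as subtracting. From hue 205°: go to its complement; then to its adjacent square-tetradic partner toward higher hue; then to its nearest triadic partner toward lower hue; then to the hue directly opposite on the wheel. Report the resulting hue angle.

complement +180°: 205 + 180 = 385 → 385 − 360 = 25°
square ↑ +90°: 25 + 90 = 115°
triadic ↓ −120°: 115 − 120 = -5 → -5 + 360 = 355°
complement +180°: 355 + 180 = 535 → 535 − 360 = 175°

175°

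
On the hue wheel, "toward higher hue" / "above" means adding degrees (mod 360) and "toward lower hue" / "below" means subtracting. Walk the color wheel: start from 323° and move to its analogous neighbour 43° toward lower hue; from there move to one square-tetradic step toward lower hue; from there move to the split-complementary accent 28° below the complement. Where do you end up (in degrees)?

analog 43° ↓ −43°: 323 − 43 = 280°
square ↓ −90°: 280 − 90 = 190°
split-comp 28° ↓ +152°: 190 + 152 = 342°

342°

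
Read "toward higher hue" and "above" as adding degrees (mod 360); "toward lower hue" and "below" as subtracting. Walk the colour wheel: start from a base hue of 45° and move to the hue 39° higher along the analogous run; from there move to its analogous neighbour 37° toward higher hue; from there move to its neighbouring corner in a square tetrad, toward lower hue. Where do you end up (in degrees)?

31°

45 + 39 = 84°   (analog 39° ↑)
84 + 37 = 121°   (analog 37° ↑)
121 − 90 = 31°   (square ↓)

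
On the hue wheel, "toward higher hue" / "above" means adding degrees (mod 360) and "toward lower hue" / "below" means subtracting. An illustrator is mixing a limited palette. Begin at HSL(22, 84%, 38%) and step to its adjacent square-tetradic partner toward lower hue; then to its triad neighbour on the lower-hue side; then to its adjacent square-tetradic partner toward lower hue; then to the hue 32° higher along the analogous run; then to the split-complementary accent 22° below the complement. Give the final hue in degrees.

22 − 90 = -68 → -68 + 360 = 292°   (square ↓)
292 − 120 = 172°   (triadic ↓)
172 − 90 = 82°   (square ↓)
82 + 32 = 114°   (analog 32° ↑)
114 + 158 = 272°   (split-comp 22° ↓)

272°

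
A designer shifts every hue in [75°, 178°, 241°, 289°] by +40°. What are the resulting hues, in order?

75 + 40 = 115°
178 + 40 = 218°
241 + 40 = 281°
289 + 40 = 329°

115°, 218°, 281°, 329°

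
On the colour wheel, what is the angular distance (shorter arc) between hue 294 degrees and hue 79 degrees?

145°

|294 − 79| = 215.
The shorter arc is 360 − 215 = 145°.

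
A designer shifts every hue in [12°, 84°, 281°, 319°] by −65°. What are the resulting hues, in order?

307°, 19°, 216°, 254°

12 − 65 = -53 → -53 + 360 = 307°
84 − 65 = 19°
281 − 65 = 216°
319 − 65 = 254°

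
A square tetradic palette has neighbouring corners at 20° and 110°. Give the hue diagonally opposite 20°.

A square tetradic scheme places four hues 90° apart; opposite corners are 180° apart.
20 + 180 = 200°

200°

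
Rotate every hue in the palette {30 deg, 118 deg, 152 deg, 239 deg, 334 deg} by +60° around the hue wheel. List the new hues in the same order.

30 + 60 = 90°
118 + 60 = 178°
152 + 60 = 212°
239 + 60 = 299°
334 + 60 = 394 → 394 − 360 = 34°

90°, 178°, 212°, 299°, 34°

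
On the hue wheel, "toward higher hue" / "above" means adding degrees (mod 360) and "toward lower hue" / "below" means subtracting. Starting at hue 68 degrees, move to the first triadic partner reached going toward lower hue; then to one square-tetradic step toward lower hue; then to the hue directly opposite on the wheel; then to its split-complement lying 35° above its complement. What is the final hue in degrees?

triadic ↓ −120°: 68 − 120 = -52 → -52 + 360 = 308°
square ↓ −90°: 308 − 90 = 218°
complement +180°: 218 + 180 = 398 → 398 − 360 = 38°
split-comp 35° ↑ +215°: 38 + 215 = 253°

253°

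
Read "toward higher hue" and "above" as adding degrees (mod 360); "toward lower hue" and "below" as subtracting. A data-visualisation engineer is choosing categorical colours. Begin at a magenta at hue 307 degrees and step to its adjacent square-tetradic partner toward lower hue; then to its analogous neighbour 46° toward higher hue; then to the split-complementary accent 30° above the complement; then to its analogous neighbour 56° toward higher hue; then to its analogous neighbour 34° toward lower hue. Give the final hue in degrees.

307 − 90 = 217°   (square ↓)
217 + 46 = 263°   (analog 46° ↑)
263 + 210 = 473 → 473 − 360 = 113°   (split-comp 30° ↑)
113 + 56 = 169°   (analog 56° ↑)
169 − 34 = 135°   (analog 34° ↓)

135°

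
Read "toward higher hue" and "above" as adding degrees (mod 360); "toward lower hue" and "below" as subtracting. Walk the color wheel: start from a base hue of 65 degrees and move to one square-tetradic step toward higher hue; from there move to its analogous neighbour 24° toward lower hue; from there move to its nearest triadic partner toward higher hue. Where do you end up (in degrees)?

251°

square ↑ +90°: 65 + 90 = 155°
analog 24° ↓ −24°: 155 − 24 = 131°
triadic ↑ +120°: 131 + 120 = 251°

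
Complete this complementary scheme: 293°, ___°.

113°

The complement sits 180° across the wheel.
The full set through 293° is {113°, 293°}.
Given {293°}, the missing hue is 113°.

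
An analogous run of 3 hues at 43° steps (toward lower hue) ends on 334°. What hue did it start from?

60°

2 steps of 43° (toward lower hue) give a net shift of −86°.
Start = end − shift: 334 + 86 = 420 → 420 − 360 = 60°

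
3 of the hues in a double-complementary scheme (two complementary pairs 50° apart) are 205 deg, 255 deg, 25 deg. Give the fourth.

75°

A rectangular tetradic uses two complementary pairs 50° apart: offsets 0°, 50°, 180°, 230°.
Among {25°, 205°, 255°}, 205° and 25° are a 180° pair.
The remaining hue 255° needs its own complement: 255 + 180 = 435 → 435 − 360 = 75°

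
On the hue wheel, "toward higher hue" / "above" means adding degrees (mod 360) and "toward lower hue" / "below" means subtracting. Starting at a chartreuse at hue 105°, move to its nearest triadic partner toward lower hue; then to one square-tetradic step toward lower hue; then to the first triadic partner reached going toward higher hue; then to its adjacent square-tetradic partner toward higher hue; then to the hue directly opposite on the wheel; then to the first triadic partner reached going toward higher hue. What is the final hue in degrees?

45°

triadic ↓ −120°: 105 − 120 = -15 → -15 + 360 = 345°
square ↓ −90°: 345 − 90 = 255°
triadic ↑ +120°: 255 + 120 = 375 → 375 − 360 = 15°
square ↑ +90°: 15 + 90 = 105°
complement +180°: 105 + 180 = 285°
triadic ↑ +120°: 285 + 120 = 405 → 405 − 360 = 45°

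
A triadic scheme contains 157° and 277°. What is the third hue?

37°

A triad spaces three hues 120° apart.
The full set is {37°, 157°, 277°}.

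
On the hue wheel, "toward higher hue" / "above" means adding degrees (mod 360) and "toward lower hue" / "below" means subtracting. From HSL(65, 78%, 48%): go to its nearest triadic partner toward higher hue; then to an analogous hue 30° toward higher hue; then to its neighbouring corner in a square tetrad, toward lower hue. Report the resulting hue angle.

125°

+120° (triadic ↑): 65 + 120 = 185°
+30° (analog 30° ↑): 185 + 30 = 215°
−90° (square ↓): 215 − 90 = 125°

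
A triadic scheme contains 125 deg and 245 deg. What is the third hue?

A triad spaces three hues 120° apart.
The full set is {5°, 125°, 245°}.

5°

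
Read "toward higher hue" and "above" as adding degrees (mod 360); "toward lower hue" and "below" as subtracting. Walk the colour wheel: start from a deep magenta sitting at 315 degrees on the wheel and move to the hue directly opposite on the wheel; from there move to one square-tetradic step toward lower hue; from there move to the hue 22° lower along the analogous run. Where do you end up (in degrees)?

23°

complement +180°: 315 + 180 = 495 → 495 − 360 = 135°
square ↓ −90°: 135 − 90 = 45°
analog 22° ↓ −22°: 45 − 22 = 23°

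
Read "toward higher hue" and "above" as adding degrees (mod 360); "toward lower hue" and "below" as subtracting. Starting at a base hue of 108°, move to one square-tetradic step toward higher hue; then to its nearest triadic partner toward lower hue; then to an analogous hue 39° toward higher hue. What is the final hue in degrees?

+90° (square ↑): 108 + 90 = 198°
−120° (triadic ↓): 198 − 120 = 78°
+39° (analog 39° ↑): 78 + 39 = 117°

117°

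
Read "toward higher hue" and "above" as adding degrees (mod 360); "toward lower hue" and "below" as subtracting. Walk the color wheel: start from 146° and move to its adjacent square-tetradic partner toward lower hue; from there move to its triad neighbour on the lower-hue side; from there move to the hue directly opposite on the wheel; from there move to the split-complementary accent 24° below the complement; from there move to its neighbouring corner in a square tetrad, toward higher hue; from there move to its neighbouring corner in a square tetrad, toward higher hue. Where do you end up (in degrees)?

−90° (square ↓): 146 − 90 = 56°
−120° (triadic ↓): 56 − 120 = -64 → -64 + 360 = 296°
+180° (complement): 296 + 180 = 476 → 476 − 360 = 116°
+156° (split-comp 24° ↓): 116 + 156 = 272°
+90° (square ↑): 272 + 90 = 362 → 362 − 360 = 2°
+90° (square ↑): 2 + 90 = 92°

92°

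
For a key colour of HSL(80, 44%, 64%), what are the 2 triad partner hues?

200° and 320°

A triad places three hues 120° apart.
80 + 120 = 200°
80 + 240 = 320°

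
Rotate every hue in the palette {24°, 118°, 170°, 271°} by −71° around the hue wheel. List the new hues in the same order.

24 − 71 = -47 → -47 + 360 = 313°
118 − 71 = 47°
170 − 71 = 99°
271 − 71 = 200°

313°, 47°, 99°, 200°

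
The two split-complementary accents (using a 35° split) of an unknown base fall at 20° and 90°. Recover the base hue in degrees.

The accents sit 35° either side of the complement, so the complement is their short-arc midpoint on the wheel.
Short-arc midpoint of 20° and 90°: 55°.
Base is 180° from the complement: 55 − 180 = -125 → -125 + 360 = 235°

235°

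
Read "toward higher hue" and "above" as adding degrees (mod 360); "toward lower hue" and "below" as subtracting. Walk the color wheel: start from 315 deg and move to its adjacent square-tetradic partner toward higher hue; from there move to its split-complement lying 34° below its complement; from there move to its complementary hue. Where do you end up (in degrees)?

315 + 90 = 405 → 405 − 360 = 45°   (square ↑)
45 + 146 = 191°   (split-comp 34° ↓)
191 + 180 = 371 → 371 − 360 = 11°   (complement)

11°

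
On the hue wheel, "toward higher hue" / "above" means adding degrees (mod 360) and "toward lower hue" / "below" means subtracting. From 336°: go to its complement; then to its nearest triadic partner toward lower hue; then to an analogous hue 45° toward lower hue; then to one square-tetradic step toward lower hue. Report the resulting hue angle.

261°

336 + 180 = 516 → 516 − 360 = 156°   (complement)
156 − 120 = 36°   (triadic ↓)
36 − 45 = -9 → -9 + 360 = 351°   (analog 45° ↓)
351 − 90 = 261°   (square ↓)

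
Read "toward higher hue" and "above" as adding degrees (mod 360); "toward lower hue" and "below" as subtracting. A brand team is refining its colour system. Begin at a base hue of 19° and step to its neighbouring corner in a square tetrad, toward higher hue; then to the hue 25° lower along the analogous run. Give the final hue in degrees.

84°

square ↑ +90°: 19 + 90 = 109°
analog 25° ↓ −25°: 109 − 25 = 84°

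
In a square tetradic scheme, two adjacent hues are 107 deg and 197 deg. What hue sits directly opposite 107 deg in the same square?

287°

A square tetradic scheme places four hues 90° apart; opposite corners are 180° apart.
107 + 180 = 287°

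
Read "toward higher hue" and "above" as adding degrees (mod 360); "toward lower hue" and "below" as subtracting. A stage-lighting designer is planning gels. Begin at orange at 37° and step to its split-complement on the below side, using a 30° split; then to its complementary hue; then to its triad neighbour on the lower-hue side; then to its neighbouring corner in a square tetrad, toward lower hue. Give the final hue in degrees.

37 + 150 = 187°   (split-comp 30° ↓)
187 + 180 = 367 → 367 − 360 = 7°   (complement)
7 − 120 = -113 → -113 + 360 = 247°   (triadic ↓)
247 − 90 = 157°   (square ↓)

157°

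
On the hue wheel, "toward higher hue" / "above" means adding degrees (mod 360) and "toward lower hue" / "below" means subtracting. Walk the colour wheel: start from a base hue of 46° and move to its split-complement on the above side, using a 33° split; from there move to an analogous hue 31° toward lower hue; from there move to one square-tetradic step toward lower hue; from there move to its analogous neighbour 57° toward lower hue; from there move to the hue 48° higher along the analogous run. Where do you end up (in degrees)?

46 + 213 = 259°   (split-comp 33° ↑)
259 − 31 = 228°   (analog 31° ↓)
228 − 90 = 138°   (square ↓)
138 − 57 = 81°   (analog 57° ↓)
81 + 48 = 129°   (analog 48° ↑)

129°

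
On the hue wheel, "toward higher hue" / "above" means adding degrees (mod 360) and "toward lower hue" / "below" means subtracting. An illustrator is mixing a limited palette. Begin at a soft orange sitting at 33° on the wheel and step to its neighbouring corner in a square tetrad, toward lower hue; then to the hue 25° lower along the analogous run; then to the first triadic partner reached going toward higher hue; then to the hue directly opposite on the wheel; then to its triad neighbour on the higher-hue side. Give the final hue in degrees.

338°

33 − 90 = -57 → -57 + 360 = 303°   (square ↓)
303 − 25 = 278°   (analog 25° ↓)
278 + 120 = 398 → 398 − 360 = 38°   (triadic ↑)
38 + 180 = 218°   (complement)
218 + 120 = 338°   (triadic ↑)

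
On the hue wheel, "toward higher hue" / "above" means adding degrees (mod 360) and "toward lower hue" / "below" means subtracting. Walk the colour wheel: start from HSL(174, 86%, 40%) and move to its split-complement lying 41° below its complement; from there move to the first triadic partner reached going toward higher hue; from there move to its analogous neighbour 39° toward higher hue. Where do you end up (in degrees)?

+139° (split-comp 41° ↓): 174 + 139 = 313°
+120° (triadic ↑): 313 + 120 = 433 → 433 − 360 = 73°
+39° (analog 39° ↑): 73 + 39 = 112°

112°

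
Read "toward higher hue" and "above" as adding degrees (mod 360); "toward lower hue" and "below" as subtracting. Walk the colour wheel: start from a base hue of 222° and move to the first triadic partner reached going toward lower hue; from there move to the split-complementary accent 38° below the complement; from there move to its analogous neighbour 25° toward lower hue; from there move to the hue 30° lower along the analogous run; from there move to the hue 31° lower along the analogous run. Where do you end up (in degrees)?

158°

−120° (triadic ↓): 222 − 120 = 102°
+142° (split-comp 38° ↓): 102 + 142 = 244°
−25° (analog 25° ↓): 244 − 25 = 219°
−30° (analog 30° ↓): 219 − 30 = 189°
−31° (analog 31° ↓): 189 − 31 = 158°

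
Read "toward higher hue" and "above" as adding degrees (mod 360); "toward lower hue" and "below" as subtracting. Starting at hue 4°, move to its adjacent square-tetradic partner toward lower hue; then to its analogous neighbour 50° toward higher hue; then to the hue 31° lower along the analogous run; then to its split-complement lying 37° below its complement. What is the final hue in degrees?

76°

−90° (square ↓): 4 − 90 = -86 → -86 + 360 = 274°
+50° (analog 50° ↑): 274 + 50 = 324°
−31° (analog 31° ↓): 324 − 31 = 293°
+143° (split-comp 37° ↓): 293 + 143 = 436 → 436 − 360 = 76°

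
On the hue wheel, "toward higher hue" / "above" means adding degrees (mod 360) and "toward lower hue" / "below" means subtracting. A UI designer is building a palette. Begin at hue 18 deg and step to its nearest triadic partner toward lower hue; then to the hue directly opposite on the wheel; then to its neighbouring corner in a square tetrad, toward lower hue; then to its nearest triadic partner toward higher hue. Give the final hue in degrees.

108°

18 − 120 = -102 → -102 + 360 = 258°   (triadic ↓)
258 + 180 = 438 → 438 − 360 = 78°   (complement)
78 − 90 = -12 → -12 + 360 = 348°   (square ↓)
348 + 120 = 468 → 468 − 360 = 108°   (triadic ↑)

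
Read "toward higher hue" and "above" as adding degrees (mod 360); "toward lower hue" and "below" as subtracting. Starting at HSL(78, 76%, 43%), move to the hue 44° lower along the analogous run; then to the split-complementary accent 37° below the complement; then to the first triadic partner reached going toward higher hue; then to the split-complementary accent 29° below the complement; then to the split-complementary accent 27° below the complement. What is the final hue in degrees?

241°

78 − 44 = 34°   (analog 44° ↓)
34 + 143 = 177°   (split-comp 37° ↓)
177 + 120 = 297°   (triadic ↑)
297 + 151 = 448 → 448 − 360 = 88°   (split-comp 29° ↓)
88 + 153 = 241°   (split-comp 27° ↓)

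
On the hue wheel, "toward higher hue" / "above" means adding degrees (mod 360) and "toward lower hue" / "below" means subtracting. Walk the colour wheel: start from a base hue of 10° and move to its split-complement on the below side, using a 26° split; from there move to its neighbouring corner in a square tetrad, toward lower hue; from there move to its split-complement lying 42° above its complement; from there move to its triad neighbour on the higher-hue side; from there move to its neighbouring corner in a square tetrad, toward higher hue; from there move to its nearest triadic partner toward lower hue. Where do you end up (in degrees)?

26°

+154° (split-comp 26° ↓): 10 + 154 = 164°
−90° (square ↓): 164 − 90 = 74°
+222° (split-comp 42° ↑): 74 + 222 = 296°
+120° (triadic ↑): 296 + 120 = 416 → 416 − 360 = 56°
+90° (square ↑): 56 + 90 = 146°
−120° (triadic ↓): 146 − 120 = 26°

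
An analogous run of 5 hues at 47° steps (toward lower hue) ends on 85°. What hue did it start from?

273°

4 steps of 47° (toward lower hue) give a net shift of −188°.
Start = end − shift: 85 + 188 = 273°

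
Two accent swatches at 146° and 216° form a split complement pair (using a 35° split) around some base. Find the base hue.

The accents sit 35° either side of the complement, so the complement is their short-arc midpoint on the wheel.
Short-arc midpoint of 146° and 216°: 181°.
Base is 180° from the complement: 181 − 180 = 1°

1°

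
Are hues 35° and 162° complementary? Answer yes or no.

no

Angular distance: |35 − 162| = 127 = 127°.
Complementary requires 180°.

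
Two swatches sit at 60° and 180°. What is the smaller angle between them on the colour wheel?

|60 − 180| = 120.
120 ≤ 180, so the shorter arc is 120°.

120°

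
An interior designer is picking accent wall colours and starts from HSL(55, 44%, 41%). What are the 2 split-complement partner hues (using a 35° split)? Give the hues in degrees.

Split-complementary hues sit 35° either side of the complement.
Complement of 55 deg: 55 + 180 = 235°
235 − 35 = 200°
235 + 35 = 270°

200° and 270°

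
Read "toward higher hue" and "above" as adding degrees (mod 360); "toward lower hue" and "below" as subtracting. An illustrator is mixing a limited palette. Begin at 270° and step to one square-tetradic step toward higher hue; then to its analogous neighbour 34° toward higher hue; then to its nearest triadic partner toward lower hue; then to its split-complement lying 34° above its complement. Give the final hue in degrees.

128°

270 + 90 = 360 → 360 − 360 = 0°   (square ↑)
0 + 34 = 34°   (analog 34° ↑)
34 − 120 = -86 → -86 + 360 = 274°   (triadic ↓)
274 + 214 = 488 → 488 − 360 = 128°   (split-comp 34° ↑)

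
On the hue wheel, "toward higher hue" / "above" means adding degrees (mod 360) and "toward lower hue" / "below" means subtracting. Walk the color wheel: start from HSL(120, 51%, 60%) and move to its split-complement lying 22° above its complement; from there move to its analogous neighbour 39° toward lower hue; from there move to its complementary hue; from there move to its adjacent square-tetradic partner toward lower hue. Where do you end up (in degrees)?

13°

split-comp 22° ↑ +202°: 120 + 202 = 322°
analog 39° ↓ −39°: 322 − 39 = 283°
complement +180°: 283 + 180 = 463 → 463 − 360 = 103°
square ↓ −90°: 103 − 90 = 13°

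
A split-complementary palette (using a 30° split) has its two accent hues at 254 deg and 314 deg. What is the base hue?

The accents sit 30° either side of the complement, so the complement is their short-arc midpoint on the wheel.
Short-arc midpoint of 254° and 314°: 284°.
Base is 180° from the complement: 284 − 180 = 104°

104°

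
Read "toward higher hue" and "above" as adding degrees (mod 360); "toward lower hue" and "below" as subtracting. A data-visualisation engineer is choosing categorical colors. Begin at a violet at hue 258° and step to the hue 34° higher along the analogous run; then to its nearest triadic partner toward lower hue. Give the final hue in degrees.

172°

258 + 34 = 292°   (analog 34° ↑)
292 − 120 = 172°   (triadic ↓)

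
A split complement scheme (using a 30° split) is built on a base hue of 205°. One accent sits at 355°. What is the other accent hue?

55°

Split-complementary hues sit 30° either side of the complement.
Complement of the base 205°: 205 + 180 = 385 → 385 − 360 = 25°
The given accent 355° is 30° one side of 25°; the other accent sits 30° the other side: 25 + 30 = 55°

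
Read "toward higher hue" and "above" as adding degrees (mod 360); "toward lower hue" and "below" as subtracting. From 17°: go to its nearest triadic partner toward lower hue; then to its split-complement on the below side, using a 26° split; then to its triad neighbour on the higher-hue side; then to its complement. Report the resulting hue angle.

triadic ↓ −120°: 17 − 120 = -103 → -103 + 360 = 257°
split-comp 26° ↓ +154°: 257 + 154 = 411 → 411 − 360 = 51°
triadic ↑ +120°: 51 + 120 = 171°
complement +180°: 171 + 180 = 351°

351°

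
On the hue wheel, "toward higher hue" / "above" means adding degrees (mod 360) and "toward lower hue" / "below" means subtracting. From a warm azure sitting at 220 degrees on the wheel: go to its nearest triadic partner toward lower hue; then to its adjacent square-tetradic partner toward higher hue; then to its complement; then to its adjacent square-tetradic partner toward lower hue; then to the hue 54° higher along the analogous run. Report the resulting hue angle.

334°

triadic ↓ −120°: 220 − 120 = 100°
square ↑ +90°: 100 + 90 = 190°
complement +180°: 190 + 180 = 370 → 370 − 360 = 10°
square ↓ −90°: 10 − 90 = -80 → -80 + 360 = 280°
analog 54° ↑ +54°: 280 + 54 = 334°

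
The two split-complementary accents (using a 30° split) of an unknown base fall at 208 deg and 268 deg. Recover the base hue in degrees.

58°

The accents sit 30° either side of the complement, so the complement is their short-arc midpoint on the wheel.
Short-arc midpoint of 208° and 268°: 238°.
Base is 180° from the complement: 238 − 180 = 58°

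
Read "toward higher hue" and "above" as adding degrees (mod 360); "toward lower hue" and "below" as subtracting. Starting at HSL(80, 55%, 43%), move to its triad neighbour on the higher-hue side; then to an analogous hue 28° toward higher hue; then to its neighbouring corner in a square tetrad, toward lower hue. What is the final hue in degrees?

138°

triadic ↑ +120°: 80 + 120 = 200°
analog 28° ↑ +28°: 200 + 28 = 228°
square ↓ −90°: 228 − 90 = 138°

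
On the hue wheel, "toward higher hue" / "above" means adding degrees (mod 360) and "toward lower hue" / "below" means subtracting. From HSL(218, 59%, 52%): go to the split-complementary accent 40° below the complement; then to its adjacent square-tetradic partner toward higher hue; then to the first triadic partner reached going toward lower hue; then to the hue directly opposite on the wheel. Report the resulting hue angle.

148°

split-comp 40° ↓ +140°: 218 + 140 = 358°
square ↑ +90°: 358 + 90 = 448 → 448 − 360 = 88°
triadic ↓ −120°: 88 − 120 = -32 → -32 + 360 = 328°
complement +180°: 328 + 180 = 508 → 508 − 360 = 148°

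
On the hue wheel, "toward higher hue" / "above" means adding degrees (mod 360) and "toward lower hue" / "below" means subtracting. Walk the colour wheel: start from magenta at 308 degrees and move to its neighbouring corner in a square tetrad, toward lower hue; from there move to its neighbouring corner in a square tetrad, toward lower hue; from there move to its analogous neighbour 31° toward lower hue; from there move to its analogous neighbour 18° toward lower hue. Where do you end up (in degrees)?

79°

308 − 90 = 218°   (square ↓)
218 − 90 = 128°   (square ↓)
128 − 31 = 97°   (analog 31° ↓)
97 − 18 = 79°   (analog 18° ↓)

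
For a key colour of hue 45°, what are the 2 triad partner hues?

165° and 285°

A triad places three hues 120° apart.
45 + 120 = 165°
45 + 240 = 285°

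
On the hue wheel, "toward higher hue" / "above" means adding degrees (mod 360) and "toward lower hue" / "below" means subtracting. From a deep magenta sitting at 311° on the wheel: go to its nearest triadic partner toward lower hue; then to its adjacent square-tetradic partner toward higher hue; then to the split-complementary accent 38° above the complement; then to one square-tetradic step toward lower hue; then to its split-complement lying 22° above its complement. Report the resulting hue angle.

251°

−120° (triadic ↓): 311 − 120 = 191°
+90° (square ↑): 191 + 90 = 281°
+218° (split-comp 38° ↑): 281 + 218 = 499 → 499 − 360 = 139°
−90° (square ↓): 139 − 90 = 49°
+202° (split-comp 22° ↑): 49 + 202 = 251°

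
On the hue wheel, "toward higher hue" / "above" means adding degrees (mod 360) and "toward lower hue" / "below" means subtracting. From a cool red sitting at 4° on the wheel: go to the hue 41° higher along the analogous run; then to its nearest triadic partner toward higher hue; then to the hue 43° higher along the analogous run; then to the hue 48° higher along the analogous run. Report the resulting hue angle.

256°

+41° (analog 41° ↑): 4 + 41 = 45°
+120° (triadic ↑): 45 + 120 = 165°
+43° (analog 43° ↑): 165 + 43 = 208°
+48° (analog 48° ↑): 208 + 48 = 256°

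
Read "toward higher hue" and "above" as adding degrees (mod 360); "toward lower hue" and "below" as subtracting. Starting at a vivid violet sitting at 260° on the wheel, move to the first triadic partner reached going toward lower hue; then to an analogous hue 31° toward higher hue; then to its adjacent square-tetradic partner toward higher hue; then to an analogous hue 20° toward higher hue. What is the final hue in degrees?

281°

triadic ↓ −120°: 260 − 120 = 140°
analog 31° ↑ +31°: 140 + 31 = 171°
square ↑ +90°: 171 + 90 = 261°
analog 20° ↑ +20°: 261 + 20 = 281°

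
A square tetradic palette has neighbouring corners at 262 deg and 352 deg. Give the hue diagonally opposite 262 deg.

82°

A square tetradic scheme places four hues 90° apart; opposite corners are 180° apart.
262 + 180 = 442 → 442 − 360 = 82°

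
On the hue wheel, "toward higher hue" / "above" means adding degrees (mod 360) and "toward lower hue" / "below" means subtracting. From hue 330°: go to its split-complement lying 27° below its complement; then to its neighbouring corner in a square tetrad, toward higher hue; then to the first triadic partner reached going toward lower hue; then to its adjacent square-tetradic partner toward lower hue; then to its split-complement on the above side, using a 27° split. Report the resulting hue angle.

210°

330 + 153 = 483 → 483 − 360 = 123°   (split-comp 27° ↓)
123 + 90 = 213°   (square ↑)
213 − 120 = 93°   (triadic ↓)
93 − 90 = 3°   (square ↓)
3 + 207 = 210°   (split-comp 27° ↑)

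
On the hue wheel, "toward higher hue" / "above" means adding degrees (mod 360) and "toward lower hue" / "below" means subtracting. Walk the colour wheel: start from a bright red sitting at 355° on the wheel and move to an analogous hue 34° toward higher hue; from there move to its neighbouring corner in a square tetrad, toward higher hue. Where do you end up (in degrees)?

119°

355 + 34 = 389 → 389 − 360 = 29°   (analog 34° ↑)
29 + 90 = 119°   (square ↑)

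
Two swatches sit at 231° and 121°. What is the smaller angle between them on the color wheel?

|231 − 121| = 110.
110 ≤ 180, so the shorter arc is 110°.

110°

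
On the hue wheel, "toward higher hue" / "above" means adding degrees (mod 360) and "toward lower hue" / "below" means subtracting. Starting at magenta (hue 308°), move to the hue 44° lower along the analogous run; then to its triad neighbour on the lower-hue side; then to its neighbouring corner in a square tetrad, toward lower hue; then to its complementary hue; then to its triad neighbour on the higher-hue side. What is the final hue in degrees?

308 − 44 = 264°   (analog 44° ↓)
264 − 120 = 144°   (triadic ↓)
144 − 90 = 54°   (square ↓)
54 + 180 = 234°   (complement)
234 + 120 = 354°   (triadic ↑)

354°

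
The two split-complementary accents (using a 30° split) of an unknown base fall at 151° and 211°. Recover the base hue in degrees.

1°

The accents sit 30° either side of the complement, so the complement is their short-arc midpoint on the wheel.
Short-arc midpoint of 151° and 211°: 181°.
Base is 180° from the complement: 181 − 180 = 1°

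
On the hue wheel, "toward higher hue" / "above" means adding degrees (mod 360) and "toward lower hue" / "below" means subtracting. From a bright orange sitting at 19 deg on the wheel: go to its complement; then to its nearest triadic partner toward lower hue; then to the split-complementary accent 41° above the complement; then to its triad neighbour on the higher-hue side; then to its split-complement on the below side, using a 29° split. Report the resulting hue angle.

211°

+180° (complement): 19 + 180 = 199°
−120° (triadic ↓): 199 − 120 = 79°
+221° (split-comp 41° ↑): 79 + 221 = 300°
+120° (triadic ↑): 300 + 120 = 420 → 420 − 360 = 60°
+151° (split-comp 29° ↓): 60 + 151 = 211°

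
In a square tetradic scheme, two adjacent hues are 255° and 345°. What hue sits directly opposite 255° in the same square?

A square tetradic scheme places four hues 90° apart; opposite corners are 180° apart.
255 + 180 = 435 → 435 − 360 = 75°

75°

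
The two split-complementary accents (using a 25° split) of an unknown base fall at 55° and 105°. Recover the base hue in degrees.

The accents sit 25° either side of the complement, so the complement is their short-arc midpoint on the wheel.
Short-arc midpoint of 55° and 105°: 80°.
Base is 180° from the complement: 80 − 180 = -100 → -100 + 360 = 260°

260°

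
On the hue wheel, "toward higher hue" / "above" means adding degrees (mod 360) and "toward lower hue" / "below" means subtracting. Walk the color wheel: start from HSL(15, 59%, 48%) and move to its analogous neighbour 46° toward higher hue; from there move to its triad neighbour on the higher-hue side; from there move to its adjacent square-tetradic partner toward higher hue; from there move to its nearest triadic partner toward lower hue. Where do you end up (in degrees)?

151°

15 + 46 = 61°   (analog 46° ↑)
61 + 120 = 181°   (triadic ↑)
181 + 90 = 271°   (square ↑)
271 − 120 = 151°   (triadic ↓)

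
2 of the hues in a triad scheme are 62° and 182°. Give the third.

A triad places three hues 120° apart.
The full set through 62° is {62°, 182°, 302°}.
Given {62°, 182°}, the missing hue is 302°.

302°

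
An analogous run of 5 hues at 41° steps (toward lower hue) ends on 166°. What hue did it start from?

4 steps of 41° (toward lower hue) give a net shift of −164°.
Start = end − shift: 166 + 164 = 330°

330°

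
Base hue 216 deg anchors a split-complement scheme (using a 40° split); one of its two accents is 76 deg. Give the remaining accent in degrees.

356°

Split-complementary hues sit 40° either side of the complement.
Complement of the base 216°: 216 + 180 = 396 → 396 − 360 = 36°
The given accent 76° is 40° one side of 36°; the other accent sits 40° the other side: 36 − 40 = -4 → -4 + 360 = 356°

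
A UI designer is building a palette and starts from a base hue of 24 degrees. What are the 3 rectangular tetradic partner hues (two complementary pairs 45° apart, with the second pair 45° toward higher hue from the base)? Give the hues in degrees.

69°, 204°, 249°

24 + 45 = 69°
24 + 180 = 204°
24 + 225 = 249°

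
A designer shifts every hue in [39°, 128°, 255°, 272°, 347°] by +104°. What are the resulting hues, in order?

39 + 104 = 143°
128 + 104 = 232°
255 + 104 = 359°
272 + 104 = 376 → 376 − 360 = 16°
347 + 104 = 451 → 451 − 360 = 91°

143°, 232°, 359°, 16°, 91°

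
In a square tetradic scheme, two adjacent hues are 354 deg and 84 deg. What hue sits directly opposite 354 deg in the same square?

174°

A square tetradic scheme places four hues 90° apart; opposite corners are 180° apart.
354 + 180 = 534 → 534 − 360 = 174°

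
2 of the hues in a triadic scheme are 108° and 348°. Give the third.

228°

A triad places three hues 120° apart.
The full set through 108° is {108°, 228°, 348°}.
Given {108°, 348°}, the missing hue is 228°.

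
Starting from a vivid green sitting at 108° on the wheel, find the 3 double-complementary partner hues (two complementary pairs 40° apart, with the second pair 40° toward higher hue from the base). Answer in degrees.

A rectangular tetradic uses two complementary pairs 40° apart: offsets 0°, 40°, 180°, 220°.
108 + 40 = 148°
108 + 180 = 288°
108 + 220 = 328°

148°, 288°, 328°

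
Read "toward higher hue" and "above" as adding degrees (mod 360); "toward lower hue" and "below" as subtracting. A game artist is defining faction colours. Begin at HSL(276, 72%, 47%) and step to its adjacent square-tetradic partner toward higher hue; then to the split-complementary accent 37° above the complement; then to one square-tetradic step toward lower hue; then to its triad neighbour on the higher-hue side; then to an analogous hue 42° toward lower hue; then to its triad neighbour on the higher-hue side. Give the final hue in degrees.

+90° (square ↑): 276 + 90 = 366 → 366 − 360 = 6°
+217° (split-comp 37° ↑): 6 + 217 = 223°
−90° (square ↓): 223 − 90 = 133°
+120° (triadic ↑): 133 + 120 = 253°
−42° (analog 42° ↓): 253 − 42 = 211°
+120° (triadic ↑): 211 + 120 = 331°

331°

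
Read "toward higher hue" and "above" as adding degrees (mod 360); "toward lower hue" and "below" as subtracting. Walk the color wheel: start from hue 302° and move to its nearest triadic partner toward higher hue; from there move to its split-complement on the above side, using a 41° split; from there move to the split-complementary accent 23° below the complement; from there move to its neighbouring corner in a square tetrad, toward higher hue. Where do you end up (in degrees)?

170°

triadic ↑ +120°: 302 + 120 = 422 → 422 − 360 = 62°
split-comp 41° ↑ +221°: 62 + 221 = 283°
split-comp 23° ↓ +157°: 283 + 157 = 440 → 440 − 360 = 80°
square ↑ +90°: 80 + 90 = 170°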